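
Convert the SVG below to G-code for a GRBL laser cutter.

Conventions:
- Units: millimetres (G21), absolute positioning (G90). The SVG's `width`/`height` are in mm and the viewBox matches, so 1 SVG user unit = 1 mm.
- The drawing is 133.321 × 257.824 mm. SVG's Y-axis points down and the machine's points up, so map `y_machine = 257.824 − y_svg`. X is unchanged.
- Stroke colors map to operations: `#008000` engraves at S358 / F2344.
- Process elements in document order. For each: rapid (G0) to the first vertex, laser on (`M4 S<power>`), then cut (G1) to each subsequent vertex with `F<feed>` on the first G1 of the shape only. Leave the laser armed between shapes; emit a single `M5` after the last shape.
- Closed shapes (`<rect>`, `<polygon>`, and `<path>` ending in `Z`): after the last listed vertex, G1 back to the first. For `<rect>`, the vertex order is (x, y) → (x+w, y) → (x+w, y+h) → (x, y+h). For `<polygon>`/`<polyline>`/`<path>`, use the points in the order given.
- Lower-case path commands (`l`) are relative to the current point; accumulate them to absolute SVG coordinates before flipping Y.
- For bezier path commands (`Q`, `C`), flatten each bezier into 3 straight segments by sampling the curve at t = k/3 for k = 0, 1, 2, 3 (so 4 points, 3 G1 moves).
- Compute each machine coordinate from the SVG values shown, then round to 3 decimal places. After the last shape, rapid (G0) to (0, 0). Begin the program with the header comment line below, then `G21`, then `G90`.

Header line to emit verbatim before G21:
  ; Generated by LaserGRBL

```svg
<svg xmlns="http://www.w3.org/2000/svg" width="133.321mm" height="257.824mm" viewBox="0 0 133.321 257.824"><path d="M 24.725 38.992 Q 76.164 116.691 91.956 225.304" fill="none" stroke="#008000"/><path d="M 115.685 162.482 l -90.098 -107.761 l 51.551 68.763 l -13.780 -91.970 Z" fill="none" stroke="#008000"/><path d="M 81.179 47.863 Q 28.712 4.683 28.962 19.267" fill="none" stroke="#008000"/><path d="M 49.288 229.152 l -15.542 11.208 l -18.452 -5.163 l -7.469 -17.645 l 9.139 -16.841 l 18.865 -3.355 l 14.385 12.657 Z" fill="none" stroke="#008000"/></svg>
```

; Generated by LaserGRBL
G21
G90
G0 X24.725 Y218.832
M4 S358
G1 X55.057 Y163.598 F2344
G1 X77.467 Y101.494
G1 X91.956 Y32.520
G0 X115.685 Y95.342
M4 S358
G1 X25.587 Y203.103 F2344
G1 X77.138 Y134.340
G1 X63.358 Y226.310
G1 X115.685 Y95.342
G0 X81.179 Y209.961
M4 S358
G1 X52.058 Y232.329 F2344
G1 X34.653 Y241.861
G1 X28.962 Y238.557
G0 X49.288 Y28.672
M4 S358
G1 X33.746 Y17.464 F2344
G1 X15.294 Y22.627
G1 X7.825 Y40.272
G1 X16.964 Y57.113
G1 X35.829 Y60.468
G1 X50.214 Y47.811
G1 X49.288 Y28.672
M5
G0 X0.000 Y0.000

1 u = 1 mm; y_m = 257.824 − y.

[1] `<path>` quadratic bezier, #008000→engrave S358 F2344: (24.725,218.832) → (55.057,163.598) → (77.467,101.494) → (91.956,32.520)

[2] `<path>` closed polygon, #008000→engrave S358 F2344: (115.685,95.342) → (25.587,203.103) → (77.138,134.340) → (63.358,226.310) → (115.685,95.342) (closed)

[3] `<path>` quadratic bezier, #008000→engrave S358 F2344: (81.179,209.961) → (52.058,232.329) → (34.653,241.861) → (28.962,238.557)

[4] `<path>` regular polygon, #008000→engrave S358 F2344: (49.288,28.672) → (33.746,17.464) → (15.294,22.627) → (7.825,40.272) → (16.964,57.113) → (35.829,60.468) → (50.214,47.811) → (49.288,28.672) (closed)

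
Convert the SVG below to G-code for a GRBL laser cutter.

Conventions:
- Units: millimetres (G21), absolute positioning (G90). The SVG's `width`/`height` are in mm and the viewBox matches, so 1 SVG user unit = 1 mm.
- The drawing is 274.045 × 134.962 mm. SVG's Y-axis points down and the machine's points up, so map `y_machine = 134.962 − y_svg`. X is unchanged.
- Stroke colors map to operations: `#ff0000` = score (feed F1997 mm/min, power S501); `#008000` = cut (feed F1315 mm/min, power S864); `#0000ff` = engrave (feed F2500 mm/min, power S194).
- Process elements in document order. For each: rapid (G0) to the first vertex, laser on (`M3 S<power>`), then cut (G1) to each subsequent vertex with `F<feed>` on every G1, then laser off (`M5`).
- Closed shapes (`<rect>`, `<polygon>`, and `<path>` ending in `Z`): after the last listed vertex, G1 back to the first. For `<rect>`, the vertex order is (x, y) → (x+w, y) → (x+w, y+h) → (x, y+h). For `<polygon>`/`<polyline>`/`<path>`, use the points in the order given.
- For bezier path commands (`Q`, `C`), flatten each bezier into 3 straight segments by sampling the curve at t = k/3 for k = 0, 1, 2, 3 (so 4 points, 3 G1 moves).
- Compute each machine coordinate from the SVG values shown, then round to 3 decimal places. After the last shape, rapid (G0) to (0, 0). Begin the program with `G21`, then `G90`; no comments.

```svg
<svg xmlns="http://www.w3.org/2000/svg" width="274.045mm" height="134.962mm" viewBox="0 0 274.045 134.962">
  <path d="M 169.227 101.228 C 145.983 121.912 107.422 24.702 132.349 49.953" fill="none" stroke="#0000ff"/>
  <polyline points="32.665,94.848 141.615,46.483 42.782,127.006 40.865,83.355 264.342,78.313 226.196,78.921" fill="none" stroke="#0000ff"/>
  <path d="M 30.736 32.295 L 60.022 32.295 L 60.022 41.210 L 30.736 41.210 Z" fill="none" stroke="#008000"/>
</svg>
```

G21
G90
G0 X169.227 Y33.734
M3 S194
G1 X143.796 Y43.446 F2500
G1 X125.666 Y78.342 F2500
G1 X132.349 Y85.009 F2500
M5
G0 X32.665 Y40.114
M3 S194
G1 X141.615 Y88.479 F2500
G1 X42.782 Y7.956 F2500
G1 X40.865 Y51.607 F2500
G1 X264.342 Y56.649 F2500
G1 X226.196 Y56.041 F2500
M5
G0 X30.736 Y102.667
M3 S864
G1 X60.022 Y102.667 F1315
G1 X60.022 Y93.752 F1315
G1 X30.736 Y93.752 F1315
G1 X30.736 Y102.667 F1315
M5
G0 X0.000 Y0.000

Since the viewBox matches the mm dimensions, user units are millimetres directly. The only transform is the Y-flip y_m = 134.962 − y_svg.

Shape 1 is a cubic bezier drawn with `<path>`. Its stroke #0000ff means engrave at S194, F2500. After flipping Y the toolpath is (169.227,33.734) → (143.796,43.446) → (125.666,78.342) → (132.349,85.009).

Shape 2 is a open polyline drawn with `<polyline>`. Its stroke #0000ff means engrave at S194, F2500. After flipping Y the toolpath is (32.665,40.114) → (141.615,88.479) → (42.782,7.956) → (40.865,51.607) → (264.342,56.649) → (226.196,56.041).

Shape 3 is a rectangle drawn with `<path>`. Its stroke #008000 means cut at S864, F1315. After flipping Y the toolpath is (30.736,102.667) → (60.022,102.667) → (60.022,93.752) → (30.736,93.752) → (30.736,102.667), returning to the start.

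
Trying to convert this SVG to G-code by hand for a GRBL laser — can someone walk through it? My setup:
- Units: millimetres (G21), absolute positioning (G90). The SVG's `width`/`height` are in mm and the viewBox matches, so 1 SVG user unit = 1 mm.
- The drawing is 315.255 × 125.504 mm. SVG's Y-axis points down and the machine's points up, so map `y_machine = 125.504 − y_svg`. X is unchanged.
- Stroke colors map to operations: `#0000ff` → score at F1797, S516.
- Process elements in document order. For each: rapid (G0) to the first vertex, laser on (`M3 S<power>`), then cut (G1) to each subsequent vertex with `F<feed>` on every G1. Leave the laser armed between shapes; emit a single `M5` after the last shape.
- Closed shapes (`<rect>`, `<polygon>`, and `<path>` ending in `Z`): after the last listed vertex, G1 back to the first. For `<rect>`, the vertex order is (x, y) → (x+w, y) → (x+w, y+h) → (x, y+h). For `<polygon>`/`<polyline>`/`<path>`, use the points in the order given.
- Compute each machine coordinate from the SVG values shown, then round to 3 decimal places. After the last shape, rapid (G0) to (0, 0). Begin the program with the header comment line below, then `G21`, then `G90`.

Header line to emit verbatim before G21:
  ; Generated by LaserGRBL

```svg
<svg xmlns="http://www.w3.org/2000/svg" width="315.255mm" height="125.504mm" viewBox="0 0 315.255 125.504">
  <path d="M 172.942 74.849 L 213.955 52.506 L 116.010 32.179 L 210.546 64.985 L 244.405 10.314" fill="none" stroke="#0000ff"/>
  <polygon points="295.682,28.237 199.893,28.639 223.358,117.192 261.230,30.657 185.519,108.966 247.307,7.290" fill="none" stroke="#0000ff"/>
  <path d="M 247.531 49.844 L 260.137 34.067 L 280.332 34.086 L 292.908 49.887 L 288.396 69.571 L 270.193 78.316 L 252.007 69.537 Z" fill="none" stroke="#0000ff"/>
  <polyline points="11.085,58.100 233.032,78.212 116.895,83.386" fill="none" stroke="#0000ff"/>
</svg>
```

viewBox `0 0 315.255 125.504` with mm width/height → 1 unit = 1 mm. Flip: y_m = 125.504 − y_svg.

**Shape 1** — `<path>` open polyline, stroke `#0000ff` → score (S516, F1797). Machine vertices: (172.942,50.655) → (213.955,72.998) → (116.010,93.325) → (210.546,60.519) → (244.405,115.190). Open path.

**Shape 2** — `<polygon>` closed polygon, stroke `#0000ff` → score (S516, F1797). Machine vertices: (295.682,97.267) → (199.893,96.865) → (223.358,8.312) → (261.230,94.847) → (185.519,16.538) → (247.307,118.214) → (295.682,97.267). Closed: final G1 returns to the first vertex.

**Shape 3** — `<path>` regular polygon, stroke `#0000ff` → score (S516, F1797). Machine vertices: (247.531,75.660) → (260.137,91.437) → (280.332,91.418) → (292.908,75.617) → (288.396,55.933) → (270.193,47.188) → (252.007,55.967) → (247.531,75.660). Closed: final G1 returns to the first vertex.

**Shape 4** — `<polyline>` open polyline, stroke `#0000ff` → score (S516, F1797). Machine vertices: (11.085,67.404) → (233.032,47.292) → (116.895,42.118). Open path.

; Generated by LaserGRBL
G21
G90
G0 X172.942 Y50.655
M3 S516
G1 X213.955 Y72.998 F1797
G1 X116.010 Y93.325 F1797
G1 X210.546 Y60.519 F1797
G1 X244.405 Y115.190 F1797
G0 X295.682 Y97.267
M3 S516
G1 X199.893 Y96.865 F1797
G1 X223.358 Y8.312 F1797
G1 X261.230 Y94.847 F1797
G1 X185.519 Y16.538 F1797
G1 X247.307 Y118.214 F1797
G1 X295.682 Y97.267 F1797
G0 X247.531 Y75.660
M3 S516
G1 X260.137 Y91.437 F1797
G1 X280.332 Y91.418 F1797
G1 X292.908 Y75.617 F1797
G1 X288.396 Y55.933 F1797
G1 X270.193 Y47.188 F1797
G1 X252.007 Y55.967 F1797
G1 X247.531 Y75.660 F1797
G0 X11.085 Y67.404
M3 S516
G1 X233.032 Y47.292 F1797
G1 X116.895 Y42.118 F1797
M5
G0 X0.000 Y0.000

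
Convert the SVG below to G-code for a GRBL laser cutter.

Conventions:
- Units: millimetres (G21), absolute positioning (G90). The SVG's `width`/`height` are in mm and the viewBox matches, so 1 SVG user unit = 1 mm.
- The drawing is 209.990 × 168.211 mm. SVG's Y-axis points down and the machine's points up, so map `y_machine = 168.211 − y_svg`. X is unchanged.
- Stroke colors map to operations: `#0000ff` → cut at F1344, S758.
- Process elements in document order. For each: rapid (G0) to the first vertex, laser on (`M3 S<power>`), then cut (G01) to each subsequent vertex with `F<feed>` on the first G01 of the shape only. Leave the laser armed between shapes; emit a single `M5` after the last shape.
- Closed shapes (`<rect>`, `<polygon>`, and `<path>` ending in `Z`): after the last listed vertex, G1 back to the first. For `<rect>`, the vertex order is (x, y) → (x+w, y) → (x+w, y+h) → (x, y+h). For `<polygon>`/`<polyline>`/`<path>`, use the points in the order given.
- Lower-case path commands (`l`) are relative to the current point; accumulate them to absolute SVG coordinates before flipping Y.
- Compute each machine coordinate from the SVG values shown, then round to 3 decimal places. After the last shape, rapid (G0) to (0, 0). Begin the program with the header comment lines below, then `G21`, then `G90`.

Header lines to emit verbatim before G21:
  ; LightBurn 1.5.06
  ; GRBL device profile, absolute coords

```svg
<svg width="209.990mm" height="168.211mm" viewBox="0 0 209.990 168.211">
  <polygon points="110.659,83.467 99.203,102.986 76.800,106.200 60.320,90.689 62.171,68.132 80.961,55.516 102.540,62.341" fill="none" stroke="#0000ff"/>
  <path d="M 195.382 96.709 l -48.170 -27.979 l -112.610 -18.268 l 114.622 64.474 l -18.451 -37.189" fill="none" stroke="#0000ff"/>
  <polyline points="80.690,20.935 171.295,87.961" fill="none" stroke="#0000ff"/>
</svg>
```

Since the viewBox matches the mm dimensions, user units are millimetres directly. The only transform is the Y-flip y_m = 168.211 − y_svg.

Shape 1 is a regular polygon drawn with `<polygon>`. Its stroke #0000ff means cut at S758, F1344. After flipping Y the toolpath is (110.659,84.744) → (99.203,65.225) → (76.800,62.011) → (60.320,77.522) → (62.171,100.079) → (80.961,112.695) → (102.540,105.870) → (110.659,84.744), returning to the start.

Shape 2 is a open polyline drawn with `<path>`. Its stroke #0000ff means cut at S758, F1344. After flipping Y the toolpath is (195.382,71.502) → (147.212,99.481) → (34.602,117.749) → (149.224,53.275) → (130.773,90.464).

Shape 3 is a line segment drawn with `<polyline>`. Its stroke #0000ff means cut at S758, F1344. After flipping Y the toolpath is (80.690,147.276) → (171.295,80.250).

; LightBurn 1.5.06
; GRBL device profile, absolute coords
G21
G90
G0 X110.659 Y84.744
M3 S758
G01 X99.203 Y65.225 F1344
G01 X76.800 Y62.011
G01 X60.320 Y77.522
G01 X62.171 Y100.079
G01 X80.961 Y112.695
G01 X102.540 Y105.870
G01 X110.659 Y84.744
G0 X195.382 Y71.502
M3 S758
G01 X147.212 Y99.481 F1344
G01 X34.602 Y117.749
G01 X149.224 Y53.275
G01 X130.773 Y90.464
G0 X80.690 Y147.276
M3 S758
G01 X171.295 Y80.250 F1344
M5
G0 X0.000 Y0.000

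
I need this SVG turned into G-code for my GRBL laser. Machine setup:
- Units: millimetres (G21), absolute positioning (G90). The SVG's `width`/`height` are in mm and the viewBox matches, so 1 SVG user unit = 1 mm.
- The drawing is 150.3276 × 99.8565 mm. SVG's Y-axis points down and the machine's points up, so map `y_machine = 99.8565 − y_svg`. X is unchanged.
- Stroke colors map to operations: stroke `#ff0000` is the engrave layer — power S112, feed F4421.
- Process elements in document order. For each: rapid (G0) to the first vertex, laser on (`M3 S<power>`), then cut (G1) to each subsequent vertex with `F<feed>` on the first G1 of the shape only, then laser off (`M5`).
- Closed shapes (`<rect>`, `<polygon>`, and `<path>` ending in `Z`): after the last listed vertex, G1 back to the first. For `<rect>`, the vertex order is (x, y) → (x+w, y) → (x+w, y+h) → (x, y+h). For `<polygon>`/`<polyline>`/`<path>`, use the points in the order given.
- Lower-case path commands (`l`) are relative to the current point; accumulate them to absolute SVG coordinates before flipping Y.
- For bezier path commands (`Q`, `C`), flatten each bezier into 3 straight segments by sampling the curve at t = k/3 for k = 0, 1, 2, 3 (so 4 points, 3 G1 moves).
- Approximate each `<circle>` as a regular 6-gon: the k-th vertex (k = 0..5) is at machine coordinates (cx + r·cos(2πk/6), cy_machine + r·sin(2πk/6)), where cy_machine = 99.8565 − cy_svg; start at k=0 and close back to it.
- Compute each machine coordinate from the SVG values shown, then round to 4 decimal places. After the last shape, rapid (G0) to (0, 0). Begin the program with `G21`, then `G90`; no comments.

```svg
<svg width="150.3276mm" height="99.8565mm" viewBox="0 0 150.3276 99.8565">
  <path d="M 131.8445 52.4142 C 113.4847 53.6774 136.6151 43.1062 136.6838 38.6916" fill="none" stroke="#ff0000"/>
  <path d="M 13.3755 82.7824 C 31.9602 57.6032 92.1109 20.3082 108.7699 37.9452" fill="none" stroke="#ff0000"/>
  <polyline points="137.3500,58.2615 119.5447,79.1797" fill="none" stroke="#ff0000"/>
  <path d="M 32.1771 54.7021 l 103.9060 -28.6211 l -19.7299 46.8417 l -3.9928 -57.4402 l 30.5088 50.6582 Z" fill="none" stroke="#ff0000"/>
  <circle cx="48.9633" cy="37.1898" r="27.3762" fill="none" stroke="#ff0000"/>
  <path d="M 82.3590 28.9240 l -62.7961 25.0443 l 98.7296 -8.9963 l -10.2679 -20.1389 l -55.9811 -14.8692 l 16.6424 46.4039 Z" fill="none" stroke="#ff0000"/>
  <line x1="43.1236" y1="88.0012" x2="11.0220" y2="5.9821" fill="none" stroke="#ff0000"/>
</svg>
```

G21
G90
G0 X131.8445 Y47.4423
M3 S112
G1 X124.9240 Y49.4576 F4421
G1 X131.3187 Y55.3644
G1 X136.6838 Y61.1649
M5
G0 X13.3755 Y17.0741
M3 S112
G1 X42.6652 Y43.8086 F4421
G1 X80.7640 Y63.7209
G1 X108.7699 Y61.9113
M5
G0 X137.3500 Y41.5950
M3 S112
G1 X119.5447 Y20.6768 F4421
M5
G0 X32.1771 Y45.1544
M3 S112
G1 X136.0831 Y73.7755 F4421
G1 X116.3532 Y26.9338
G1 X112.3604 Y84.3740
G1 X142.8692 Y33.7158
G1 X32.1771 Y45.1544
M5
G0 X76.3395 Y62.6667
M3 S112
G1 X62.6514 Y86.3752 F4421
G1 X35.2752 Y86.3752
G1 X21.5871 Y62.6667
G1 X35.2752 Y38.9582
G1 X62.6514 Y38.9582
G1 X76.3395 Y62.6667
M5
G0 X82.3590 Y70.9325
M3 S112
G1 X19.5629 Y45.8882 F4421
G1 X118.2925 Y54.8845
G1 X108.0246 Y75.0234
G1 X52.0435 Y89.8926
G1 X68.6859 Y43.4887
G1 X82.3590 Y70.9325
M5
G0 X43.1236 Y11.8553
M3 S112
G1 X11.0220 Y93.8744 F4421
M5
G0 X0.0000 Y0.0000

1 u = 1 mm; y_m = 99.8565 − y.

[1] `<path>` cubic bezier, #ff0000→engrave S112 F4421: (131.8445,47.4423) → (124.9240,49.4576) → (131.3187,55.3644) → (136.6838,61.1649)

[2] `<path>` cubic bezier, #ff0000→engrave S112 F4421: (13.3755,17.0741) → (42.6652,43.8086) → (80.7640,63.7209) → (108.7699,61.9113)

[3] `<polyline>` line segment, #ff0000→engrave S112 F4421: (137.3500,41.5950) → (119.5447,20.6768)

[4] `<path>` closed polygon, #ff0000→engrave S112 F4421: (32.1771,45.1544) → (136.0831,73.7755) → (116.3532,26.9338) → (112.3604,84.3740) → (142.8692,33.7158) → (32.1771,45.1544) (closed)

[5] `<circle>` circle, #ff0000→engrave S112 F4421: (76.3395,62.6667) → (62.6514,86.3752) → (35.2752,86.3752) → (21.5871,62.6667) → (35.2752,38.9582) → (62.6514,38.9582) → (76.3395,62.6667) (closed)

[6] `<path>` closed polygon, #ff0000→engrave S112 F4421: (82.3590,70.9325) → (19.5629,45.8882) → (118.2925,54.8845) → (108.0246,75.0234) → (52.0435,89.8926) → (68.6859,43.4887) → (82.3590,70.9325) (closed)

[7] `<line>` line segment, #ff0000→engrave S112 F4421: (43.1236,11.8553) → (11.0220,93.8744)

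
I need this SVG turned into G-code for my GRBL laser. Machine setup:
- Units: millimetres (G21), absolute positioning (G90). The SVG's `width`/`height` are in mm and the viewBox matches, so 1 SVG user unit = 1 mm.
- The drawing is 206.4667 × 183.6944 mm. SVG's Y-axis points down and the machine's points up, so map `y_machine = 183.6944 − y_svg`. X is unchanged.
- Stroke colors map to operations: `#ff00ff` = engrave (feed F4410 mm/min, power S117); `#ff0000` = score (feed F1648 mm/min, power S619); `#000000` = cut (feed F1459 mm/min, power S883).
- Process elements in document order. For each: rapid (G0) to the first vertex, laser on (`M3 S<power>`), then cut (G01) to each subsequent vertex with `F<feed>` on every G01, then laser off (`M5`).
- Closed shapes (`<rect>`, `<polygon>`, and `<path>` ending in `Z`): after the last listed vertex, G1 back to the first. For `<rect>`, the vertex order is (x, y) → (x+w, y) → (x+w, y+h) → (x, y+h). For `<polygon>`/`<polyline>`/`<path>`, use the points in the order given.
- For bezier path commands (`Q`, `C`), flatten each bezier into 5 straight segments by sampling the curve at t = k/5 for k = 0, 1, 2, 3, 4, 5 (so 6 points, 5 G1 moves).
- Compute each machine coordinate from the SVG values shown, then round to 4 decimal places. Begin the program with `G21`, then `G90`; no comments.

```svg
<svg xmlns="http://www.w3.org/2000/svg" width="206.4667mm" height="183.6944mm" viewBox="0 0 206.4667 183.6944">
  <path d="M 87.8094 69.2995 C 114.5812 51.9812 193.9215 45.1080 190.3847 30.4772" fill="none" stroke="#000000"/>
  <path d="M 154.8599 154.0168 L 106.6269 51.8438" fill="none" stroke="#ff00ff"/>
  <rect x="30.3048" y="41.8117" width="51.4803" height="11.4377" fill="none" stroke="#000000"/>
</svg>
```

viewBox `0 0 206.4667 183.6944` with mm width/height → 1 unit = 1 mm. Flip: y_m = 183.6944 − y_svg.

**Shape 1** — `<path>` cubic bezier, stroke `#000000` → cut (S883, F1459). Control points (SVG): P0=(87.8094,69.2995), P1=(114.5812,51.9812), P2=(193.9215,45.1080), P3=(190.3847,30.4772); sampled at t=k/5. Machine vertices: (87.8094,114.3949) → (109.0971,123.6781) → (136.4999,131.3282) → (163.5164,138.2189) → (183.6451,145.2240) → (190.3847,153.2172). Open path.

**Shape 2** — `<path>` line segment, stroke `#ff00ff` → engrave (S117, F4410). Machine vertices: (154.8599,29.6776) → (106.6269,131.8506). Open path.

**Shape 3** — `<rect>` rectangle, stroke `#000000` → cut (S883, F1459). Machine vertices: (30.3048,141.8827) → (81.7851,141.8827) → (81.7851,130.4450) → (30.3048,130.4450) → (30.3048,141.8827). Closed: final G1 returns to the first vertex.

G21
G90
G0 X87.8094 Y114.3949
M3 S883
G01 X109.0971 Y123.6781 F1459
G01 X136.4999 Y131.3282 F1459
G01 X163.5164 Y138.2189 F1459
G01 X183.6451 Y145.2240 F1459
G01 X190.3847 Y153.2172 F1459
M5
G0 X154.8599 Y29.6776
M3 S117
G01 X106.6269 Y131.8506 F4410
M5
G0 X30.3048 Y141.8827
M3 S883
G01 X81.7851 Y141.8827 F1459
G01 X81.7851 Y130.4450 F1459
G01 X30.3048 Y130.4450 F1459
G01 X30.3048 Y141.8827 F1459
M5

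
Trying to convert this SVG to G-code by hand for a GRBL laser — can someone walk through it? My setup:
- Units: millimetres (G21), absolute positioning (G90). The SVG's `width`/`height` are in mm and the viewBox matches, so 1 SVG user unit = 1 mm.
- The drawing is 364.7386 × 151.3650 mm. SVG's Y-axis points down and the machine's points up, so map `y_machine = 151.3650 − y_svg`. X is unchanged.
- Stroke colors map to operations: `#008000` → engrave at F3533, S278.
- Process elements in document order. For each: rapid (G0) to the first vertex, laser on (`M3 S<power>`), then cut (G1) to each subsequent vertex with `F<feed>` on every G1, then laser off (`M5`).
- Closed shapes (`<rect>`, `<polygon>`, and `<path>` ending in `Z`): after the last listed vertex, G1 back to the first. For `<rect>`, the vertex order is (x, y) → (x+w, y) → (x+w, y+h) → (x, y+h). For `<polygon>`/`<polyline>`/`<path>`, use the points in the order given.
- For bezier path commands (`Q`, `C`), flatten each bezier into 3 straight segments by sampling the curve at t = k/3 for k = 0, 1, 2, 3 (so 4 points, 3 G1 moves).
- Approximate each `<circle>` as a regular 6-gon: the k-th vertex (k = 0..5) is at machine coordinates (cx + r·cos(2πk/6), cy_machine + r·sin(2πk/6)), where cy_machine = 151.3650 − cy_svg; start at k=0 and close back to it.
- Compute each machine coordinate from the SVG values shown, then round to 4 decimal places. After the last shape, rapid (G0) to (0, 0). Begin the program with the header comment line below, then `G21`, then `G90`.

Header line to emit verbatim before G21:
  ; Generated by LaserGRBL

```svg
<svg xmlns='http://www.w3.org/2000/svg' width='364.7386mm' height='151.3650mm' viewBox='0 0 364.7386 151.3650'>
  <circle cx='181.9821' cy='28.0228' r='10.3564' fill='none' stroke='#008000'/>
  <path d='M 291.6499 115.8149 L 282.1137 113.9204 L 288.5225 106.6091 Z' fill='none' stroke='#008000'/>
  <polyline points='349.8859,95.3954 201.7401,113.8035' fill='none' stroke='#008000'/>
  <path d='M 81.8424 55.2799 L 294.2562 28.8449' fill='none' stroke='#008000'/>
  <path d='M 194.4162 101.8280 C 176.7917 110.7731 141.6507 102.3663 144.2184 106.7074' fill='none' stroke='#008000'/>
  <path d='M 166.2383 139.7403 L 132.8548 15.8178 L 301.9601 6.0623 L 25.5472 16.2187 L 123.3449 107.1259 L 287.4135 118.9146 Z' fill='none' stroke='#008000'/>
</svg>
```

; Generated by LaserGRBL
G21
G90
G0 X192.3385 Y123.3422
M3 S278
G1 X187.1603 Y132.3111 F3533
G1 X176.8039 Y132.3111 F3533
G1 X171.6257 Y123.3422 F3533
G1 X176.8039 Y114.3733 F3533
G1 X187.1603 Y114.3733 F3533
G1 X192.3385 Y123.3422 F3533
M5
G0 X291.6499 Y35.5501
M3 S278
G1 X282.1137 Y37.4446 F3533
G1 X288.5225 Y44.7559 F3533
G1 X291.6499 Y35.5501 F3533
M5
G0 X349.8859 Y55.9696
M3 S278
G1 X201.7401 Y37.5615 F3533
M5
G0 X81.8424 Y96.0851
M3 S278
G1 X294.2562 Y122.5201 F3533
M5
G0 X194.4162 Y49.5370
M3 S278
G1 X172.9982 Y45.2611 F3533
G1 X152.1749 Y45.8642 F3533
G1 X144.2184 Y44.6576 F3533
M5
G0 X166.2383 Y11.6247
M3 S278
G1 X132.8548 Y135.5472 F3533
G1 X301.9601 Y145.3027 F3533
G1 X25.5472 Y135.1463 F3533
G1 X123.3449 Y44.2391 F3533
G1 X287.4135 Y32.4504 F3533
G1 X166.2383 Y11.6247 F3533
M5
G0 X0.0000 Y0.0000

Since the viewBox matches the mm dimensions, user units are millimetres directly. The only transform is the Y-flip y_m = 151.3650 − y_svg.

Shape 1 is a circle drawn with `<circle>`. Its stroke #008000 means engrave at S278, F3533. After flipping Y the toolpath is (192.3385,123.3422) → (187.1603,132.3111) → (176.8039,132.3111) → (171.6257,123.3422) → (176.8039,114.3733) → (187.1603,114.3733) → (192.3385,123.3422), returning to the start.

Shape 2 is a regular polygon drawn with `<path>`. Its stroke #008000 means engrave at S278, F3533. After flipping Y the toolpath is (291.6499,35.5501) → (282.1137,37.4446) → (288.5225,44.7559) → (291.6499,35.5501), returning to the start.

Shape 3 is a line segment drawn with `<polyline>`. Its stroke #008000 means engrave at S278, F3533. After flipping Y the toolpath is (349.8859,55.9696) → (201.7401,37.5615).

Shape 4 is a line segment drawn with `<path>`. Its stroke #008000 means engrave at S278, F3533. After flipping Y the toolpath is (81.8424,96.0851) → (294.2562,122.5201).

Shape 5 is a cubic bezier drawn with `<path>`. Its stroke #008000 means engrave at S278, F3533. After flipping Y the toolpath is (194.4162,49.5370) → (172.9982,45.2611) → (152.1749,45.8642) → (144.2184,44.6576).

Shape 6 is a closed polygon drawn with `<path>`. Its stroke #008000 means engrave at S278, F3533. After flipping Y the toolpath is (166.2383,11.6247) → (132.8548,135.5472) → (301.9601,145.3027) → (25.5472,135.1463) → (123.3449,44.2391) → (287.4135,32.4504) → (166.2383,11.6247), returning to the start.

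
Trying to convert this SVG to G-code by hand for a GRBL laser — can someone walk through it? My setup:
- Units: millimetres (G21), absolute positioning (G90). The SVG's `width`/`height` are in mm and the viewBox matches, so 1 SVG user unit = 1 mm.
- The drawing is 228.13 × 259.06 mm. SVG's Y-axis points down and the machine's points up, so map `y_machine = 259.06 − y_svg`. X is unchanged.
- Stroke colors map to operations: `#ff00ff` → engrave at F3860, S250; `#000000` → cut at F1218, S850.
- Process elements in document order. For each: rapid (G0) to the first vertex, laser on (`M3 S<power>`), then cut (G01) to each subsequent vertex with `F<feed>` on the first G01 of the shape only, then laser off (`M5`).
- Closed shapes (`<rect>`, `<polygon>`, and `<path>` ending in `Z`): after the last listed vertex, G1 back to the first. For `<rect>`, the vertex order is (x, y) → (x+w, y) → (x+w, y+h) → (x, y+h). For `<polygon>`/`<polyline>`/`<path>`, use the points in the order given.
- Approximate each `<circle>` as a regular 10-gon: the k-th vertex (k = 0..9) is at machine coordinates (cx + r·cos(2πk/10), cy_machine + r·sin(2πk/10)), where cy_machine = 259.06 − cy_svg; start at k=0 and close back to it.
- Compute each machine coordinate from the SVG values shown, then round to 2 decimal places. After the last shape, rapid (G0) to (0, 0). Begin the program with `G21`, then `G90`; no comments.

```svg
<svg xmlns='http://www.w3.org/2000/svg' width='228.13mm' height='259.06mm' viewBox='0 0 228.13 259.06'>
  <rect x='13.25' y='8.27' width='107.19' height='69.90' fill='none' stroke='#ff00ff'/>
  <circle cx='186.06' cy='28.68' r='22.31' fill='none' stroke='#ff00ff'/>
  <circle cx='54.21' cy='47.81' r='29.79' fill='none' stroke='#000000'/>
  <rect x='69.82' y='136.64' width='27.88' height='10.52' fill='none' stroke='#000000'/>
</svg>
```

G21
G90
G0 X13.25 Y250.79
M3 S250
G01 X120.44 Y250.79 F3860
G01 X120.44 Y180.89
G01 X13.25 Y180.89
G01 X13.25 Y250.79
M5
G0 X208.37 Y230.38
M3 S250
G01 X204.11 Y243.49 F3860
G01 X192.95 Y251.60
G01 X179.17 Y251.60
G01 X168.01 Y243.49
G01 X163.75 Y230.38
G01 X168.01 Y217.27
G01 X179.17 Y209.16
G01 X192.95 Y209.16
G01 X204.11 Y217.27
G01 X208.37 Y230.38
M5
G0 X84.00 Y211.25
M3 S850
G01 X78.31 Y228.76 F1218
G01 X63.42 Y239.58
G01 X45.00 Y239.58
G01 X30.11 Y228.76
G01 X24.42 Y211.25
G01 X30.11 Y193.74
G01 X45.00 Y182.92
G01 X63.42 Y182.92
G01 X78.31 Y193.74
G01 X84.00 Y211.25
M5
G0 X69.82 Y122.42
M3 S850
G01 X97.70 Y122.42 F1218
G01 X97.70 Y111.90
G01 X69.82 Y111.90
G01 X69.82 Y122.42
M5
G0 X0.00 Y0.00

viewBox `0 0 228.13 259.06` with mm width/height → 1 unit = 1 mm. Flip: y_m = 259.06 − y_svg.

**Shape 1** — `<rect>` rectangle, stroke `#ff00ff` → engrave (S250, F3860). Machine vertices: (13.25,250.79) → (120.44,250.79) → (120.44,180.89) → (13.25,180.89) → (13.25,250.79). Closed: final G1 returns to the first vertex.

**Shape 2** — `<circle>` circle, stroke `#ff00ff` → engrave (S250, F3860). Machine vertices: (208.37,230.38) → (204.11,243.49) → (192.95,251.60) → (179.17,251.60) → (168.01,243.49) → (163.75,230.38) → (168.01,217.27) → (179.17,209.16) → (192.95,209.16) → (204.11,217.27) → (208.37,230.38). Closed: final G1 returns to the first vertex.

**Shape 3** — `<circle>` circle, stroke `#000000` → cut (S850, F1218). Machine vertices: (84.00,211.25) → (78.31,228.76) → (63.42,239.58) → (45.00,239.58) → (30.11,228.76) → (24.42,211.25) → (30.11,193.74) → (45.00,182.92) → (63.42,182.92) → (78.31,193.74) → (84.00,211.25). Closed: final G1 returns to the first vertex.

**Shape 4** — `<rect>` rectangle, stroke `#000000` → cut (S850, F1218). Machine vertices: (69.82,122.42) → (97.70,122.42) → (97.70,111.90) → (69.82,111.90) → (69.82,122.42). Closed: final G1 returns to the first vertex.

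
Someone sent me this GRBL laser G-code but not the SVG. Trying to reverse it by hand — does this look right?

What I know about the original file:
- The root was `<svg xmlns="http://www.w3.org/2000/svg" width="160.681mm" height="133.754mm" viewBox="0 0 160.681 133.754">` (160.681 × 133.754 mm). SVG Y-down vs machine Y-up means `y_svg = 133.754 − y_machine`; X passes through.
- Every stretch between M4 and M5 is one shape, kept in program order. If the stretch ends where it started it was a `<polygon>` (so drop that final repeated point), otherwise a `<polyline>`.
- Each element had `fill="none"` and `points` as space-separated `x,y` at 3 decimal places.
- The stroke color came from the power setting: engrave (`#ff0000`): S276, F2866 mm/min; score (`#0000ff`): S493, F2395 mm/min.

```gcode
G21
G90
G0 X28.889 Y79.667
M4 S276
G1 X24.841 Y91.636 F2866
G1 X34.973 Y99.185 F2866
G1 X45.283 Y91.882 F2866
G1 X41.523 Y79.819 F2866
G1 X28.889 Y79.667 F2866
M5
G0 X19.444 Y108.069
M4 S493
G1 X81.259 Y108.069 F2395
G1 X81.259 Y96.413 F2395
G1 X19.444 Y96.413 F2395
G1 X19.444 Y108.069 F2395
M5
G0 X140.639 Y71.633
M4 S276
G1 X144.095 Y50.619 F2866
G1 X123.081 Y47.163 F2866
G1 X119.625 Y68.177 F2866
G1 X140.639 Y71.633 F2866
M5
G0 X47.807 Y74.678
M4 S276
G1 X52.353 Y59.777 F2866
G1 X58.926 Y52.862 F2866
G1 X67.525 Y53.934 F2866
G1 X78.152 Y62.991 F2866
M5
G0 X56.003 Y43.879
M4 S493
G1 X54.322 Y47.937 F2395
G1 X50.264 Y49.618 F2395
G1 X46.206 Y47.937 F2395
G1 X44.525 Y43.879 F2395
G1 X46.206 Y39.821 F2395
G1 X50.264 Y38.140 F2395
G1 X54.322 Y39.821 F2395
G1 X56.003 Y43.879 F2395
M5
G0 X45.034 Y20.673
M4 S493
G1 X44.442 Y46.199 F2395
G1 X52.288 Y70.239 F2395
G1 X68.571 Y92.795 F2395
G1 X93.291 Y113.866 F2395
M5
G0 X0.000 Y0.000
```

<svg xmlns="http://www.w3.org/2000/svg" width="160.681mm" height="133.754mm" viewBox="0 0 160.681 133.754">
  <polygon points="28.889,54.087 24.841,42.118 34.973,34.569 45.283,41.872 41.523,53.935" fill="none" stroke="#ff0000"/>
  <polygon points="19.444,25.685 81.259,25.685 81.259,37.341 19.444,37.341" fill="none" stroke="#0000ff"/>
  <polygon points="140.639,62.121 144.095,83.135 123.081,86.591 119.625,65.577" fill="none" stroke="#ff0000"/>
  <polyline points="47.807,59.076 52.353,73.977 58.926,80.892 67.525,79.820 78.152,70.763" fill="none" stroke="#ff0000"/>
  <polygon points="56.003,89.875 54.322,85.817 50.264,84.136 46.206,85.817 44.525,89.875 46.206,93.933 50.264,95.614 54.322,93.933" fill="none" stroke="#0000ff"/>
  <polyline points="45.034,113.081 44.442,87.555 52.288,63.515 68.571,40.959 93.291,19.888" fill="none" stroke="#0000ff"/>
</svg>

Machine Y-up, SVG Y-down with viewBox height 133.754, so y_svg = 133.754 − y_machine; X carries over.

Run 1: the run's S276 means `#ff0000` (engrave). The run returns to its start, so emit a `<polygon>` with points (Y-flipped): 28.889,54.087 24.841,42.118 34.973,34.569 45.283,41.872 41.523,53.935.

Run 2: S493 ⇒ score layer `#0000ff`. The run returns to its start, so emit a `<polygon>` with points (Y-flipped): 19.444,25.685 81.259,25.685 81.259,37.341 19.444,37.341.

Run 3: S276 ⇒ engrave layer `#ff0000`. The run returns to its start, so emit a `<polygon>` with points (Y-flipped): 140.639,62.121 144.095,83.135 123.081,86.591 119.625,65.577.

Run 4: the run's S276 means `#ff0000` (engrave). The run is open, so emit a `<polyline>` with points (Y-flipped): 47.807,59.076 52.353,73.977 58.926,80.892 67.525,79.820 78.152,70.763.

Run 5: S493 ⇒ score layer `#0000ff`. The run returns to its start, so emit a `<polygon>` with points (Y-flipped): 56.003,89.875 54.322,85.817 50.264,84.136 46.206,85.817 44.525,89.875 46.206,93.933 50.264,95.614 54.322,93.933.

Run 6: power S493 maps to stroke `#0000ff` (score). The run is open, so emit a `<polyline>` with points (Y-flipped): 45.034,113.081 44.442,87.555 52.288,63.515 68.571,40.959 93.291,19.888.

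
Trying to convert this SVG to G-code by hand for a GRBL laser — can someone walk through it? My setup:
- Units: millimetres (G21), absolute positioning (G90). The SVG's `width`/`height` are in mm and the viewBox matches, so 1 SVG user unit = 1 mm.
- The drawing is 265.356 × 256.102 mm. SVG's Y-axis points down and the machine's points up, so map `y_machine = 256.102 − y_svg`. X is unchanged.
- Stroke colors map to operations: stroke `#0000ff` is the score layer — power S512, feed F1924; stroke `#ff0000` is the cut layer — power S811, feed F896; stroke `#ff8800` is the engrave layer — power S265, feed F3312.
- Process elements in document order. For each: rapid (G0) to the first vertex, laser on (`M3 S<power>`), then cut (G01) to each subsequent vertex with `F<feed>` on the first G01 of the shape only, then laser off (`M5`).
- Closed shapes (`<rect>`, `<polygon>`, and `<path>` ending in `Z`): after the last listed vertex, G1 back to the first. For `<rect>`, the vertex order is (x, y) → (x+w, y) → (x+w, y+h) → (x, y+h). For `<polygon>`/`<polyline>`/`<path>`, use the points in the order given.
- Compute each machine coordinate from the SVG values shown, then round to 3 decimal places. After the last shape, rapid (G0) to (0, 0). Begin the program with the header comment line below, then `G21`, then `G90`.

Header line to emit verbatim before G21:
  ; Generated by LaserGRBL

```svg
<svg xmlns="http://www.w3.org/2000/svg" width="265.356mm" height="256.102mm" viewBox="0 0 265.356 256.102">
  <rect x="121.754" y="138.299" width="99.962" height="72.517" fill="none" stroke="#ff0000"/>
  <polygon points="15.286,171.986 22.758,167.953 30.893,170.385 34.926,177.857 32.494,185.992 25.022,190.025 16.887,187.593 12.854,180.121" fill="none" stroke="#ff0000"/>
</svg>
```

; Generated by LaserGRBL
G21
G90
G0 X121.754 Y117.803
M3 S811
G01 X221.716 Y117.803 F896
G01 X221.716 Y45.286
G01 X121.754 Y45.286
G01 X121.754 Y117.803
M5
G0 X15.286 Y84.116
M3 S811
G01 X22.758 Y88.149 F896
G01 X30.893 Y85.717
G01 X34.926 Y78.245
G01 X32.494 Y70.110
G01 X25.022 Y66.077
G01 X16.887 Y68.509
G01 X12.854 Y75.981
G01 X15.286 Y84.116
M5
G0 X0.000 Y0.000

1 u = 1 mm; y_m = 256.102 − y.

[1] `<rect>` rectangle, #ff0000→cut S811 F896: (121.754,117.803) → (221.716,117.803) → (221.716,45.286) → (121.754,45.286) → (121.754,117.803) (closed)

[2] `<polygon>` regular polygon, #ff0000→cut S811 F896: (15.286,84.116) → (22.758,88.149) → (30.893,85.717) → (34.926,78.245) → (32.494,70.110) → (25.022,66.077) → (16.887,68.509) → (12.854,75.981) → (15.286,84.116) (closed)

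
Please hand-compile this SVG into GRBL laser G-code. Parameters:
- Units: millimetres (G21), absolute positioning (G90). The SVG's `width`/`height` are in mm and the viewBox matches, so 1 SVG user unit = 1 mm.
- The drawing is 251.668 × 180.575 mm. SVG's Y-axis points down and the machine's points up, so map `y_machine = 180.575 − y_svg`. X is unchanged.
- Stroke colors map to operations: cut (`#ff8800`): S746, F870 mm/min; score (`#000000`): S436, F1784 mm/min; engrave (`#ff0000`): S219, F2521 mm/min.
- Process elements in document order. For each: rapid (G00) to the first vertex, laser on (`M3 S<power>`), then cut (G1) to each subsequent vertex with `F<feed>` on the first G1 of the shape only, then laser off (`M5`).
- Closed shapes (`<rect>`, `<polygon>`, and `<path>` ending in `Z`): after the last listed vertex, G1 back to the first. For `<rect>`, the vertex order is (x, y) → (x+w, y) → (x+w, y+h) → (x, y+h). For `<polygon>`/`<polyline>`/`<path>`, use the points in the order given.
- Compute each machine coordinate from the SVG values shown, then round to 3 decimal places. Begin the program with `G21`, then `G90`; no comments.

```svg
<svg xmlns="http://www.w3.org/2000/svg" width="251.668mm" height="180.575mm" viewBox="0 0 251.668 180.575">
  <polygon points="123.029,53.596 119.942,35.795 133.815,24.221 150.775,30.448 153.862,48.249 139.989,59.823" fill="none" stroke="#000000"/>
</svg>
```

viewBox `0 0 251.668 180.575` with mm width/height → 1 unit = 1 mm. Flip: y_m = 180.575 − y_svg.

**Shape 1** — `<polygon>` regular polygon, stroke `#000000` → score (S436, F1784). Machine vertices: (123.029,126.979) → (119.942,144.780) → (133.815,156.354) → (150.775,150.127) → (153.862,132.326) → (139.989,120.752) → (123.029,126.979). Closed: final G1 returns to the first vertex.

G21
G90
G00 X123.029 Y126.979
M3 S436
G1 X119.942 Y144.780 F1784
G1 X133.815 Y156.354
G1 X150.775 Y150.127
G1 X153.862 Y132.326
G1 X139.989 Y120.752
G1 X123.029 Y126.979
M5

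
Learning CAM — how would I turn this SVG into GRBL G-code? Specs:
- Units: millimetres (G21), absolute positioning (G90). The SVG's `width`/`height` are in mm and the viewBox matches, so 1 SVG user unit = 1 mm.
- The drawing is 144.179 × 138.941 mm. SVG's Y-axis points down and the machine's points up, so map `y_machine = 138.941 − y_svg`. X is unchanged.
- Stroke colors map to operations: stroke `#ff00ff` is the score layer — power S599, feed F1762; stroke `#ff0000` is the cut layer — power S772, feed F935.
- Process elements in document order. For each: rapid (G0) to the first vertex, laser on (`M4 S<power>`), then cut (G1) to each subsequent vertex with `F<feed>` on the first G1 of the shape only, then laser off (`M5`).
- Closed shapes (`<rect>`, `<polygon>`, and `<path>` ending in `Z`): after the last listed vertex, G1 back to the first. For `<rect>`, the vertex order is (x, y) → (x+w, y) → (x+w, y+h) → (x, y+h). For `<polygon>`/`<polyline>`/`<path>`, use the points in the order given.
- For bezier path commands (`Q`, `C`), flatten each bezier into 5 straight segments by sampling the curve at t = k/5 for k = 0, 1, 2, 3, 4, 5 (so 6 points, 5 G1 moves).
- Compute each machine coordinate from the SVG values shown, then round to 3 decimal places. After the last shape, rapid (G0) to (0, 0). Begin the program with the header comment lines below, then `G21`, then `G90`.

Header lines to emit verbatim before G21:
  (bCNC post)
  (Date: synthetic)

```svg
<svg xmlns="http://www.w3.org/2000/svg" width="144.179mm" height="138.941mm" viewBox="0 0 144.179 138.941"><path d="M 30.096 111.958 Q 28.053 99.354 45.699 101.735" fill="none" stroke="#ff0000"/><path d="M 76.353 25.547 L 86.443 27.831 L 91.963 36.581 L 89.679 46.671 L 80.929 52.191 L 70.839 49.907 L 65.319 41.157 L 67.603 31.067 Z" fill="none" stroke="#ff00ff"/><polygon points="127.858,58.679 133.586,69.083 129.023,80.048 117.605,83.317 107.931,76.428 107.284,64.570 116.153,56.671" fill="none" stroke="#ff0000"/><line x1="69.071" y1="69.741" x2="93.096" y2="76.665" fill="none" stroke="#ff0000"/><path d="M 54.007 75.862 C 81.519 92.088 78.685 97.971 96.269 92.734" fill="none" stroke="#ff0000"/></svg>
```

Since the viewBox matches the mm dimensions, user units are millimetres directly. The only transform is the Y-flip y_m = 138.941 − y_svg.

Shape 1 is a quadratic bezier drawn with `<path>`. Its stroke #ff0000 means cut at S772, F935. After flipping Y the toolpath is (30.096,26.983) → (30.066,31.425) → (31.612,34.669) → (34.732,36.713) → (39.428,37.559) → (45.699,37.206).

Shape 2 is a regular polygon drawn with `<path>`. Its stroke #ff00ff means score at S599, F1762. After flipping Y the toolpath is (76.353,113.394) → (86.443,111.110) → (91.963,102.360) → (89.679,92.270) → (80.929,86.750) → (70.839,89.034) → (65.319,97.784) → (67.603,107.874) → (76.353,113.394), returning to the start.

Shape 3 is a regular polygon drawn with `<polygon>`. Its stroke #ff0000 means cut at S772, F935. After flipping Y the toolpath is (127.858,80.262) → (133.586,69.858) → (129.023,58.893) → (117.605,55.624) → (107.931,62.513) → (107.284,74.371) → (116.153,82.270) → (127.858,80.262), returning to the start.

Shape 4 is a line segment drawn with `<line>`. Its stroke #ff0000 means cut at S772, F935. After flipping Y the toolpath is (69.071,69.200) → (93.096,62.276).

Shape 5 is a cubic bezier drawn with `<path>`. Its stroke #ff0000 means cut at S772, F935. After flipping Y the toolpath is (54.007,63.079) → (67.279,54.591) → (75.704,48.622) → (81.720,45.210) → (87.763,44.393) → (96.269,46.207).

(bCNC post)
(Date: synthetic)
G21
G90
G0 X30.096 Y26.983
M4 S772
G1 X30.066 Y31.425 F935
G1 X31.612 Y34.669
G1 X34.732 Y36.713
G1 X39.428 Y37.559
G1 X45.699 Y37.206
M5
G0 X76.353 Y113.394
M4 S599
G1 X86.443 Y111.110 F1762
G1 X91.963 Y102.360
G1 X89.679 Y92.270
G1 X80.929 Y86.750
G1 X70.839 Y89.034
G1 X65.319 Y97.784
G1 X67.603 Y107.874
G1 X76.353 Y113.394
M5
G0 X127.858 Y80.262
M4 S772
G1 X133.586 Y69.858 F935
G1 X129.023 Y58.893
G1 X117.605 Y55.624
G1 X107.931 Y62.513
G1 X107.284 Y74.371
G1 X116.153 Y82.270
G1 X127.858 Y80.262
M5
G0 X69.071 Y69.200
M4 S772
G1 X93.096 Y62.276 F935
M5
G0 X54.007 Y63.079
M4 S772
G1 X67.279 Y54.591 F935
G1 X75.704 Y48.622
G1 X81.720 Y45.210
G1 X87.763 Y44.393
G1 X96.269 Y46.207
M5
G0 X0.000 Y0.000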